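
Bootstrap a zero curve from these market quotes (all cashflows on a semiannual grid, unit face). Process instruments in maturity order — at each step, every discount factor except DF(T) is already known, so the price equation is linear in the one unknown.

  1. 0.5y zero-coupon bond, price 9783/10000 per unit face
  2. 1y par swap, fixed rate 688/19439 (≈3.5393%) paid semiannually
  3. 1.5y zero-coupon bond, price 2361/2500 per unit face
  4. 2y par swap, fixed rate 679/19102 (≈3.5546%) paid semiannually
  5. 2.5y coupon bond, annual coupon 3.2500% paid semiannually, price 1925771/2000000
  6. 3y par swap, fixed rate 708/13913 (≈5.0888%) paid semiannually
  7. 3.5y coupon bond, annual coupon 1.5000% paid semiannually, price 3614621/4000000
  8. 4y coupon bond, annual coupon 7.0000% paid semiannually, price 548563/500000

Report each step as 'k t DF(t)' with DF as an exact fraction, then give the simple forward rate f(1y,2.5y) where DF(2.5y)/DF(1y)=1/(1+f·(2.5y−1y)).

1 1/2 9783/10000
2 1 1207/1250
3 3/2 2361/2500
4 2 9321/10000
5 5/2 554/625
6 3 1073/1250
7 7/2 1711/2000
8 4 8429/10000
f(1y,2.5y) = ((1207/1250)/(554/625) − 1)/(3/2) = 33/554 ≈ 5.9567%

step 1 [0.5y] zero: DF = P = 9783/10000 ≈ 0.978300
step 2 [1y] swap r/2=344/19439: DF=(1 − 344/19439·(0.978300))/(1+344/19439) = 1207/1250 ≈ 0.965600
step 3 [1.5y] zero: DF = P = 2361/2500 ≈ 0.944400
step 4 [2y] swap r/2=679/38204: DF=(1 − 679/38204·(0.978300+0.965600+0.944400))/(1+679/38204) = 9321/10000 ≈ 0.932100
step 5 [2.5y] bond c/2=13/800: DF=(1925771/2000000 − 13/800·(0.978300+0.965600+0.944400+0.932100))/(1+13/800) = 554/625 ≈ 0.886400
step 6 [3y] swap r/2=354/13913: DF=(1 − 354/13913·(0.978300+0.965600+0.944400+0.932100+0.886400))/(1+354/13913) = 1073/1250 ≈ 0.858400
step 7 [3.5y] bond c/2=3/400: DF=(3614621/4000000 − 3/400·(0.978300+0.965600+0.944400+0.932100+0.886400+0.858400))/(1+3/400) = 1711/2000 ≈ 0.855500
step 8 [4y] bond c/2=7/200: DF=(548563/500000 − 7/200·(0.978300+0.965600+0.944400+0.932100+0.886400+0.858400+0.855500))/(1+7/200) = 8429/10000 ≈ 0.842900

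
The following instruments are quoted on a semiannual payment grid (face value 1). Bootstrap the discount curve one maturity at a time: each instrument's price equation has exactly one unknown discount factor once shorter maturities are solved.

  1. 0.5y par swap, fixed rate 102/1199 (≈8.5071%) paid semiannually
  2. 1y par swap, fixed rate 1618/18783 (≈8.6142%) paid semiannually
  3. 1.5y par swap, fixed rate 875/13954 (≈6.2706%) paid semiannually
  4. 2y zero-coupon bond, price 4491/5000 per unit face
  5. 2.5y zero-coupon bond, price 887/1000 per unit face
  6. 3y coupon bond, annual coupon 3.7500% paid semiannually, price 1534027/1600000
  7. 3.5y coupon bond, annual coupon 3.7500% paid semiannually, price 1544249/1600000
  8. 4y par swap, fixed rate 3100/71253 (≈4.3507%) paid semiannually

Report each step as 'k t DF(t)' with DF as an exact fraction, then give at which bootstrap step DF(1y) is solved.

1 1/2 1199/1250
2 1 9191/10000
3 3/2 73/80
4 2 4491/5000
5 5/2 887/1000
6 3 8569/10000
7 7/2 4237/5000
8 4 169/200
DF(1y) is solved at step 2

step 1 [0.5y] swap r/2=51/1199: DF=(1 − 51/1199·(0))/(1+51/1199) = 1199/1250 ≈ 0.959200
step 2 [1y] swap r/2=809/18783: DF=(1 − 809/18783·(0.959200))/(1+809/18783) = 9191/10000 ≈ 0.919100
step 3 [1.5y] swap r/2=875/27908: DF=(1 − 875/27908·(0.959200+0.919100))/(1+875/27908) = 73/80 ≈ 0.912500
step 4 [2y] zero: DF = P = 4491/5000 ≈ 0.898200
step 5 [2.5y] zero: DF = P = 887/1000 ≈ 0.887000
step 6 [3y] bond c/2=3/160: DF=(1534027/1600000 − 3/160·(0.959200+0.919100+0.912500+0.898200+0.887000))/(1+3/160) = 8569/10000 ≈ 0.856900
step 7 [3.5y] bond c/2=3/160: DF=(1544249/1600000 − 3/160·(0.959200+0.919100+0.912500+0.898200+0.887000+0.856900))/(1+3/160) = 4237/5000 ≈ 0.847400
step 8 [4y] swap r/2=1550/71253: DF=(1 − 1550/71253·(0.959200+0.919100+0.912500+0.898200+0.887000+0.856900+0.847400))/(1+1550/71253) = 169/200 ≈ 0.845000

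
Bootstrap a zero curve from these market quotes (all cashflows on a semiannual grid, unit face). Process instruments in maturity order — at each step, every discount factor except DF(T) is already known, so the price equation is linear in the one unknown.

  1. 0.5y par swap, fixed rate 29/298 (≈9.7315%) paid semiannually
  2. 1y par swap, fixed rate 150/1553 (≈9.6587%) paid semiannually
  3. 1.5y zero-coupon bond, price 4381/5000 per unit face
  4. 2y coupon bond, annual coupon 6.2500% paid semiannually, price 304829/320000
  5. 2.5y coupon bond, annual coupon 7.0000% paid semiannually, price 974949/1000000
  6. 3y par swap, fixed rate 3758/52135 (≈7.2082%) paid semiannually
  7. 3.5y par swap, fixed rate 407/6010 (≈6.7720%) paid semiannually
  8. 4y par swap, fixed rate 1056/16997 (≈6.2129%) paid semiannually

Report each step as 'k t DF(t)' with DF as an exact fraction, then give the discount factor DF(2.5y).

step 1 [0.5y] swap r/2=29/596: DF=(1 − 29/596·(0))/(1+29/596) = 596/625 ≈ 0.953600
step 2 [1y] swap r/2=75/1553: DF=(1 − 75/1553·(0.953600))/(1+75/1553) = 91/100 ≈ 0.910000
step 3 [1.5y] zero: DF = P = 4381/5000 ≈ 0.876200
step 4 [2y] bond c/2=1/32: DF=(304829/320000 − 1/32·(0.953600+0.910000+0.876200))/(1+1/32) = 8407/10000 ≈ 0.840700
step 5 [2.5y] bond c/2=7/200: DF=(974949/1000000 − 7/200·(0.953600+0.910000+0.876200+0.840700))/(1+7/200) = 8209/10000 ≈ 0.820900
step 6 [3y] swap r/2=1879/52135: DF=(1 − 1879/52135·(0.953600+0.910000+0.876200+0.840700+0.820900))/(1+1879/52135) = 8121/10000 ≈ 0.812100
step 7 [3.5y] swap r/2=407/12020: DF=(1 − 407/12020·(0.953600+0.910000+0.876200+0.840700+0.820900+0.812100))/(1+407/12020) = 1593/2000 ≈ 0.796500
step 8 [4y] swap r/2=528/16997: DF=(1 − 528/16997·(0.953600+0.910000+0.876200+0.840700+0.820900+0.812100+0.796500))/(1+528/16997) = 493/625 ≈ 0.788800

1 1/2 596/625
2 1 91/100
3 3/2 4381/5000
4 2 8407/10000
5 5/2 8209/10000
6 3 8121/10000
7 7/2 1593/2000
8 4 493/625
DF(2.5y) = 8209/10000 ≈ 0.820900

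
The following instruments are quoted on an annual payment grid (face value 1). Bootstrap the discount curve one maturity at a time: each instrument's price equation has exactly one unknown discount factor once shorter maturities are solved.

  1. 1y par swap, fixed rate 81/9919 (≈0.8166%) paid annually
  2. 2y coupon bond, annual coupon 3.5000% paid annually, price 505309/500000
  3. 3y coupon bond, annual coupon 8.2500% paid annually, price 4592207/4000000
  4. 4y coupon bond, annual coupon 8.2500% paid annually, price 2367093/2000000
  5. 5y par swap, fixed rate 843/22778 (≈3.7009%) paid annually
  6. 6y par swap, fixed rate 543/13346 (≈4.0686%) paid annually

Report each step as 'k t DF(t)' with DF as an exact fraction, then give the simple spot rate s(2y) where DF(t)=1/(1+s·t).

1 1 9919/10000
2 2 9429/10000
3 3 9131/10000
4 4 8763/10000
5 5 4157/5000
6 6 1957/2500
s(2y) = (1/(9429/10000) − 1)/(2) = 571/18858 ≈ 3.0279%

step 1 [1y] swap r/1=81/9919: DF=(1 − 81/9919·(0))/(1+81/9919) = 9919/10000 ≈ 0.991900
step 2 [2y] bond c/1=7/200: DF=(505309/500000 − 7/200·(0.991900))/(1+7/200) = 9429/10000 ≈ 0.942900
step 3 [3y] bond c/1=33/400: DF=(4592207/4000000 − 33/400·(0.991900+0.942900))/(1+33/400) = 9131/10000 ≈ 0.913100
step 4 [4y] bond c/1=33/400: DF=(2367093/2000000 − 33/400·(0.991900+0.942900+0.913100))/(1+33/400) = 8763/10000 ≈ 0.876300
step 5 [5y] swap r/1=843/22778: DF=(1 − 843/22778·(0.991900+0.942900+0.913100+0.876300))/(1+843/22778) = 4157/5000 ≈ 0.831400
step 6 [6y] swap r/1=543/13346: DF=(1 − 543/13346·(0.991900+0.942900+0.913100+0.876300+0.831400))/(1+543/13346) = 1957/2500 ≈ 0.782800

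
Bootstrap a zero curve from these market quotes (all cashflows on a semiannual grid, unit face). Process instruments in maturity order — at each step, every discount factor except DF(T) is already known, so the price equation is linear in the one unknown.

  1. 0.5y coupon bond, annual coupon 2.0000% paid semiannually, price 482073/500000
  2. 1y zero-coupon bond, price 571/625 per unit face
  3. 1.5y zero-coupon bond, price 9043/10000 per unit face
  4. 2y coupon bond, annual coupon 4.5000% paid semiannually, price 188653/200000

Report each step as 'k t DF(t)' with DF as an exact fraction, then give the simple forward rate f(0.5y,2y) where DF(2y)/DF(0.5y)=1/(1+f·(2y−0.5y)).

step 1 [0.5y] bond c/2=1/100: DF=(482073/500000 − 1/100·(0))/(1+1/100) = 4773/5000 ≈ 0.954600
step 2 [1y] zero: DF = P = 571/625 ≈ 0.913600
step 3 [1.5y] zero: DF = P = 9043/10000 ≈ 0.904300
step 4 [2y] bond c/2=9/400: DF=(188653/200000 − 9/400·(0.954600+0.913600+0.904300))/(1+9/400) = 1723/2000 ≈ 0.861500

1 1/2 4773/5000
2 1 571/625
3 3/2 9043/10000
4 2 1723/2000
f(0.5y,2y) = ((4773/5000)/(1723/2000) − 1)/(3/2) = 1862/25845 ≈ 7.2045%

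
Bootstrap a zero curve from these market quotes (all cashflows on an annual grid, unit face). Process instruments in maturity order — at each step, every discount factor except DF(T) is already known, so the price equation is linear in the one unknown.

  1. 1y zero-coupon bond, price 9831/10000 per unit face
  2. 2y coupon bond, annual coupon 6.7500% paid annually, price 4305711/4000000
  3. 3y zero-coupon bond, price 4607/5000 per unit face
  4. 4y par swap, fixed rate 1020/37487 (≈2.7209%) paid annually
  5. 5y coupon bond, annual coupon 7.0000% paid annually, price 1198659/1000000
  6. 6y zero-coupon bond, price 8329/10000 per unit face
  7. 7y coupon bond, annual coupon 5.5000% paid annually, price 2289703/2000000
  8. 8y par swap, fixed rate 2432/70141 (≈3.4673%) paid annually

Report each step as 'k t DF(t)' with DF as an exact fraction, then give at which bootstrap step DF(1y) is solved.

step 1 [1y] zero: DF = P = 9831/10000 ≈ 0.983100
step 2 [2y] bond c/1=27/400: DF=(4305711/4000000 − 27/400·(0.983100))/(1+27/400) = 4731/5000 ≈ 0.946200
step 3 [3y] zero: DF = P = 4607/5000 ≈ 0.921400
step 4 [4y] swap r/1=1020/37487: DF=(1 − 1020/37487·(0.983100+0.946200+0.921400))/(1+1020/37487) = 449/500 ≈ 0.898000
step 5 [5y] bond c/1=7/100: DF=(1198659/1000000 − 7/100·(0.983100+0.946200+0.921400+0.898000))/(1+7/100) = 7/8 ≈ 0.875000
step 6 [6y] zero: DF = P = 8329/10000 ≈ 0.832900
step 7 [7y] bond c/1=11/200: DF=(2289703/2000000 − 11/200·(0.983100+0.946200+0.921400+0.898000+0.875000+0.832900))/(1+11/200) = 8007/10000 ≈ 0.800700
step 8 [8y] swap r/1=2432/70141: DF=(1 − 2432/70141·(0.983100+0.946200+0.921400+0.898000+0.875000+0.832900+0.800700))/(1+2432/70141) = 473/625 ≈ 0.756800

1 1 9831/10000
2 2 4731/5000
3 3 4607/5000
4 4 449/500
5 5 7/8
6 6 8329/10000
7 7 8007/10000
8 8 473/625
DF(1y) is solved at step 1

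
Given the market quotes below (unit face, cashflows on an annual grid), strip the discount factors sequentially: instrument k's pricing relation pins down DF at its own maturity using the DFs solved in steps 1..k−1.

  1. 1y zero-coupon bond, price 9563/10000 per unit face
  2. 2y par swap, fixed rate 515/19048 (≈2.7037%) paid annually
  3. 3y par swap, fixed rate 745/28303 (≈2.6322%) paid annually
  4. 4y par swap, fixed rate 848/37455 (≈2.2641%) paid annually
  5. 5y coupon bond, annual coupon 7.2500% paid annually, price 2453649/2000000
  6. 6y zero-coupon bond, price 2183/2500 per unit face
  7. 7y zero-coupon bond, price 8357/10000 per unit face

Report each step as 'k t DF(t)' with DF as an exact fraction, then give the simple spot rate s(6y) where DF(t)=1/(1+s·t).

step 1 [1y] zero: DF = P = 9563/10000 ≈ 0.956300
step 2 [2y] swap r/1=515/19048: DF=(1 − 515/19048·(0.956300))/(1+515/19048) = 1897/2000 ≈ 0.948500
step 3 [3y] swap r/1=745/28303: DF=(1 − 745/28303·(0.956300+0.948500))/(1+745/28303) = 1851/2000 ≈ 0.925500
step 4 [4y] swap r/1=848/37455: DF=(1 − 848/37455·(0.956300+0.948500+0.925500))/(1+848/37455) = 572/625 ≈ 0.915200
step 5 [5y] bond c/1=29/400: DF=(2453649/2000000 − 29/400·(0.956300+0.948500+0.925500+0.915200))/(1+29/400) = 8907/10000 ≈ 0.890700
step 6 [6y] zero: DF = P = 2183/2500 ≈ 0.873200
step 7 [7y] zero: DF = P = 8357/10000 ≈ 0.835700

1 1 9563/10000
2 2 1897/2000
3 3 1851/2000
4 4 572/625
5 5 8907/10000
6 6 2183/2500
7 7 8357/10000
s(6y) = (1/(2183/2500) − 1)/(6) = 317/13098 ≈ 2.4202%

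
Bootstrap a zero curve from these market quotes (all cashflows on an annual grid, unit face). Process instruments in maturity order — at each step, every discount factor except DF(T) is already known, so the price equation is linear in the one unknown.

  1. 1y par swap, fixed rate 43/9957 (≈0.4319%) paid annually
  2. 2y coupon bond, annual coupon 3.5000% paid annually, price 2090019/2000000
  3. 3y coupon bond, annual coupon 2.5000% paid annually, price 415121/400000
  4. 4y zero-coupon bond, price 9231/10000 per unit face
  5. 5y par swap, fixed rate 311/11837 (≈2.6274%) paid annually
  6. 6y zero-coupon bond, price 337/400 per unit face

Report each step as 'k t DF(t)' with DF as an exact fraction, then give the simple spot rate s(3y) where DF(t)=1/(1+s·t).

1 1 9957/10000
2 2 122/125
3 3 2411/2500
4 4 9231/10000
5 5 2189/2500
6 6 337/400
s(3y) = (1/(2411/2500) − 1)/(3) = 89/7233 ≈ 1.2305%

step 1 [1y] swap r/1=43/9957: DF=(1 − 43/9957·(0))/(1+43/9957) = 9957/10000 ≈ 0.995700
step 2 [2y] bond c/1=7/200: DF=(2090019/2000000 − 7/200·(0.995700))/(1+7/200) = 122/125 ≈ 0.976000
step 3 [3y] bond c/1=1/40: DF=(415121/400000 − 1/40·(0.995700+0.976000))/(1+1/40) = 2411/2500 ≈ 0.964400
step 4 [4y] zero: DF = P = 9231/10000 ≈ 0.923100
step 5 [5y] swap r/1=311/11837: DF=(1 − 311/11837·(0.995700+0.976000+0.964400+0.923100))/(1+311/11837) = 2189/2500 ≈ 0.875600
step 6 [6y] zero: DF = P = 337/400 ≈ 0.842500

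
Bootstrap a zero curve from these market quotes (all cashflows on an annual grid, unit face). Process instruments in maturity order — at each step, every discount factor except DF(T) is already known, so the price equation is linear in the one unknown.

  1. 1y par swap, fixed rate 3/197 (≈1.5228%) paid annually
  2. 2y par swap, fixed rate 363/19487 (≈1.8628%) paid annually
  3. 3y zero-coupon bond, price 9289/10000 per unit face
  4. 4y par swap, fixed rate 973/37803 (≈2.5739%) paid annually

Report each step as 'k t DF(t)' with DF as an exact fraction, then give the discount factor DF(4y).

step 1 [1y] swap r/1=3/197: DF=(1 − 3/197·(0))/(1+3/197) = 197/200 ≈ 0.985000
step 2 [2y] swap r/1=363/19487: DF=(1 − 363/19487·(0.985000))/(1+363/19487) = 9637/10000 ≈ 0.963700
step 3 [3y] zero: DF = P = 9289/10000 ≈ 0.928900
step 4 [4y] swap r/1=973/37803: DF=(1 − 973/37803·(0.985000+0.963700+0.928900))/(1+973/37803) = 9027/10000 ≈ 0.902700

1 1 197/200
2 2 9637/10000
3 3 9289/10000
4 4 9027/10000
DF(4y) = 9027/10000 ≈ 0.902700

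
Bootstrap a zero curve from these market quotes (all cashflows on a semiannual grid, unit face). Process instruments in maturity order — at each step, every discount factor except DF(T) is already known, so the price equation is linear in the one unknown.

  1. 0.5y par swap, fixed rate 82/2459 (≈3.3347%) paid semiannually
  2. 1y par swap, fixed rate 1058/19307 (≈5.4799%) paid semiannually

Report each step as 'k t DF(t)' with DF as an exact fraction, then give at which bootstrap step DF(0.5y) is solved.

step 1 [0.5y] swap r/2=41/2459: DF=(1 − 41/2459·(0))/(1+41/2459) = 2459/2500 ≈ 0.983600
step 2 [1y] swap r/2=529/19307: DF=(1 − 529/19307·(0.983600))/(1+529/19307) = 9471/10000 ≈ 0.947100

1 1/2 2459/2500
2 1 9471/10000
DF(0.5y) is solved at step 1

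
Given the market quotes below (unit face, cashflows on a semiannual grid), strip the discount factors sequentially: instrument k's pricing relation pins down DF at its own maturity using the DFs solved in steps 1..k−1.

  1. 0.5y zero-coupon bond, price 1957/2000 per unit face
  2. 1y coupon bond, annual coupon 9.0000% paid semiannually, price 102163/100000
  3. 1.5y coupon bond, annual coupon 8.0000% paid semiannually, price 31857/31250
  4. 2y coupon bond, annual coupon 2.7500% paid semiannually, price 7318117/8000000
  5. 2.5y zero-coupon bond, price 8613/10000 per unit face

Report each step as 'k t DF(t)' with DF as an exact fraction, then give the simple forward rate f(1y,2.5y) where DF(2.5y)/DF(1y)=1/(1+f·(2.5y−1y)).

step 1 [0.5y] zero: DF = P = 1957/2000 ≈ 0.978500
step 2 [1y] bond c/2=9/200: DF=(102163/100000 − 9/200·(0.978500))/(1+9/200) = 1871/2000 ≈ 0.935500
step 3 [1.5y] bond c/2=1/25: DF=(31857/31250 − 1/25·(0.978500+0.935500))/(1+1/25) = 4533/5000 ≈ 0.906600
step 4 [2y] bond c/2=11/800: DF=(7318117/8000000 − 11/800·(0.978500+0.935500+0.906600))/(1+11/800) = 8641/10000 ≈ 0.864100
step 5 [2.5y] zero: DF = P = 8613/10000 ≈ 0.861300

1 1/2 1957/2000
2 1 1871/2000
3 3/2 4533/5000
4 2 8641/10000
5 5/2 8613/10000
f(1y,2.5y) = ((1871/2000)/(8613/10000) − 1)/(3/2) = 1484/25839 ≈ 5.7433%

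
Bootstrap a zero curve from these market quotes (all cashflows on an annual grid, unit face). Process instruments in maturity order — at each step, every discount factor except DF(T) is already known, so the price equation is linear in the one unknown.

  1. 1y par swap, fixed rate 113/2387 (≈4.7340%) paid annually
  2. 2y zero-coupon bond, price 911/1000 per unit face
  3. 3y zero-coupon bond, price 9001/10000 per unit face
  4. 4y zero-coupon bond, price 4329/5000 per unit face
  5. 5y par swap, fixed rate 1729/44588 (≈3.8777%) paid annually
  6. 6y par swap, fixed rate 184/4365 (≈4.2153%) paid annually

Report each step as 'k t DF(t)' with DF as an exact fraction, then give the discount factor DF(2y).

step 1 [1y] swap r/1=113/2387: DF=(1 − 113/2387·(0))/(1+113/2387) = 2387/2500 ≈ 0.954800
step 2 [2y] zero: DF = P = 911/1000 ≈ 0.911000
step 3 [3y] zero: DF = P = 9001/10000 ≈ 0.900100
step 4 [4y] zero: DF = P = 4329/5000 ≈ 0.865800
step 5 [5y] swap r/1=1729/44588: DF=(1 − 1729/44588·(0.954800+0.911000+0.900100+0.865800))/(1+1729/44588) = 8271/10000 ≈ 0.827100
step 6 [6y] swap r/1=184/4365: DF=(1 − 184/4365·(0.954800+0.911000+0.900100+0.865800+0.827100))/(1+184/4365) = 487/625 ≈ 0.779200

1 1 2387/2500
2 2 911/1000
3 3 9001/10000
4 4 4329/5000
5 5 8271/10000
6 6 487/625
DF(2y) = 911/1000 ≈ 0.911000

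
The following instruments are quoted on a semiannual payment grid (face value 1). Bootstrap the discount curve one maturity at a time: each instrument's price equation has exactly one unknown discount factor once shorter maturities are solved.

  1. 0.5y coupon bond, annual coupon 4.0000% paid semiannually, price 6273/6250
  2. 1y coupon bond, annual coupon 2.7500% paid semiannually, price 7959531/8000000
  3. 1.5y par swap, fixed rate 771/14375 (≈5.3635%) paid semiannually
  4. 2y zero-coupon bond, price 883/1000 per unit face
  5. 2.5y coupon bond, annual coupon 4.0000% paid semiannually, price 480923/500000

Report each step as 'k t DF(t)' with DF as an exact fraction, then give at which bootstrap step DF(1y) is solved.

1 1/2 123/125
2 1 9681/10000
3 3/2 9229/10000
4 2 883/1000
5 5/2 8693/10000
DF(1y) is solved at step 2

step 1 [0.5y] bond c/2=1/50: DF=(6273/6250 − 1/50·(0))/(1+1/50) = 123/125 ≈ 0.984000
step 2 [1y] bond c/2=11/800: DF=(7959531/8000000 − 11/800·(0.984000))/(1+11/800) = 9681/10000 ≈ 0.968100
step 3 [1.5y] swap r/2=771/28750: DF=(1 − 771/28750·(0.984000+0.968100))/(1+771/28750) = 9229/10000 ≈ 0.922900
step 4 [2y] zero: DF = P = 883/1000 ≈ 0.883000
step 5 [2.5y] bond c/2=1/50: DF=(480923/500000 − 1/50·(0.984000+0.968100+0.922900+0.883000))/(1+1/50) = 8693/10000 ≈ 0.869300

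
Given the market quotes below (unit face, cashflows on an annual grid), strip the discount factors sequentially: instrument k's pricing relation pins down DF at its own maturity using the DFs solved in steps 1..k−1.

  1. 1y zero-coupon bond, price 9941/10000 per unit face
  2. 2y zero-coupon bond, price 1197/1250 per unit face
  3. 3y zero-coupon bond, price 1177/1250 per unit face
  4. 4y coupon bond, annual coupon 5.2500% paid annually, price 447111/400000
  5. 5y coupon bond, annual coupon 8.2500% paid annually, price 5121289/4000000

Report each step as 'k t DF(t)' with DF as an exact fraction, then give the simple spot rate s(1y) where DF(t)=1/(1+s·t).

1 1 9941/10000
2 2 1197/1250
3 3 1177/1250
4 4 9177/10000
5 5 8923/10000
s(1y) = (1/(9941/10000) − 1)/(1) = 59/9941 ≈ 0.5935%

step 1 [1y] zero: DF = P = 9941/10000 ≈ 0.994100
step 2 [2y] zero: DF = P = 1197/1250 ≈ 0.957600
step 3 [3y] zero: DF = P = 1177/1250 ≈ 0.941600
step 4 [4y] bond c/1=21/400: DF=(447111/400000 − 21/400·(0.994100+0.957600+0.941600))/(1+21/400) = 9177/10000 ≈ 0.917700
step 5 [5y] bond c/1=33/400: DF=(5121289/4000000 − 33/400·(0.994100+0.957600+0.941600+0.917700))/(1+33/400) = 8923/10000 ≈ 0.892300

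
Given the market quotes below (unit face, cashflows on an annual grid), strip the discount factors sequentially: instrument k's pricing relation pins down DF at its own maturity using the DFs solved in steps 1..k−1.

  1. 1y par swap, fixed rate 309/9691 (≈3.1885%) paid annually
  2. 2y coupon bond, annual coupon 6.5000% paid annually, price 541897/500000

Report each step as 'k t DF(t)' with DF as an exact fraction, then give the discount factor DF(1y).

step 1 [1y] swap r/1=309/9691: DF=(1 − 309/9691·(0))/(1+309/9691) = 9691/10000 ≈ 0.969100
step 2 [2y] bond c/1=13/200: DF=(541897/500000 − 13/200·(0.969100))/(1+13/200) = 1917/2000 ≈ 0.958500

1 1 9691/10000
2 2 1917/2000
DF(1y) = 9691/10000 ≈ 0.969100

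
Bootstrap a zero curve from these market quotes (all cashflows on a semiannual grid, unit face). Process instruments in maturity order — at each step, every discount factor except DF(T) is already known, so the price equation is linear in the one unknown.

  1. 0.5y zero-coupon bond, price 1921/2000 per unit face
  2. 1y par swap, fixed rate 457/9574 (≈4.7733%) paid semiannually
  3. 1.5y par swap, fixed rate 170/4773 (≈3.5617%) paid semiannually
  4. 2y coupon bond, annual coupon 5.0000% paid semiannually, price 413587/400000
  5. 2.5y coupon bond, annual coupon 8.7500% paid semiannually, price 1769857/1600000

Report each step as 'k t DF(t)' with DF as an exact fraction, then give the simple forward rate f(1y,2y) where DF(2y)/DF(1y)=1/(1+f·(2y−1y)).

1 1/2 1921/2000
2 1 9543/10000
3 3/2 949/1000
4 2 9389/10000
5 5/2 2251/2500
f(1y,2y) = ((9543/10000)/(9389/10000) − 1)/(1) = 154/9389 ≈ 1.6402%

step 1 [0.5y] zero: DF = P = 1921/2000 ≈ 0.960500
step 2 [1y] swap r/2=457/19148: DF=(1 − 457/19148·(0.960500))/(1+457/19148) = 9543/10000 ≈ 0.954300
step 3 [1.5y] swap r/2=85/4773: DF=(1 − 85/4773·(0.960500+0.954300))/(1+85/4773) = 949/1000 ≈ 0.949000
step 4 [2y] bond c/2=1/40: DF=(413587/400000 − 1/40·(0.960500+0.954300+0.949000))/(1+1/40) = 9389/10000 ≈ 0.938900
step 5 [2.5y] bond c/2=7/160: DF=(1769857/1600000 − 7/160·(0.960500+0.954300+0.949000+0.938900))/(1+7/160) = 2251/2500 ≈ 0.900400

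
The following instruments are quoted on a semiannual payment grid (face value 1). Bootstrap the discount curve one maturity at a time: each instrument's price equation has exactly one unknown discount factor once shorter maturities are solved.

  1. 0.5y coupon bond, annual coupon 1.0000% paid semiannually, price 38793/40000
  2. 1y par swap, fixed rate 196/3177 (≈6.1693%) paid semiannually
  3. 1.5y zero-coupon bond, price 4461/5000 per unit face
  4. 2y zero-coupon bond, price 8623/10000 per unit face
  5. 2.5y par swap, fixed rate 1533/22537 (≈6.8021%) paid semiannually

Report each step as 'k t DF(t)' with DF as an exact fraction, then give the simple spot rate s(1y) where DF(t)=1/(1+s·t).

step 1 [0.5y] bond c/2=1/200: DF=(38793/40000 − 1/200·(0))/(1+1/200) = 193/200 ≈ 0.965000
step 2 [1y] swap r/2=98/3177: DF=(1 − 98/3177·(0.965000))/(1+98/3177) = 2353/2500 ≈ 0.941200
step 3 [1.5y] zero: DF = P = 4461/5000 ≈ 0.892200
step 4 [2y] zero: DF = P = 8623/10000 ≈ 0.862300
step 5 [2.5y] swap r/2=1533/45074: DF=(1 − 1533/45074·(0.965000+0.941200+0.892200+0.862300))/(1+1533/45074) = 8467/10000 ≈ 0.846700

1 1/2 193/200
2 1 2353/2500
3 3/2 4461/5000
4 2 8623/10000
5 5/2 8467/10000
s(1y) = (1/(2353/2500) − 1)/(1) = 147/2353 ≈ 6.2473%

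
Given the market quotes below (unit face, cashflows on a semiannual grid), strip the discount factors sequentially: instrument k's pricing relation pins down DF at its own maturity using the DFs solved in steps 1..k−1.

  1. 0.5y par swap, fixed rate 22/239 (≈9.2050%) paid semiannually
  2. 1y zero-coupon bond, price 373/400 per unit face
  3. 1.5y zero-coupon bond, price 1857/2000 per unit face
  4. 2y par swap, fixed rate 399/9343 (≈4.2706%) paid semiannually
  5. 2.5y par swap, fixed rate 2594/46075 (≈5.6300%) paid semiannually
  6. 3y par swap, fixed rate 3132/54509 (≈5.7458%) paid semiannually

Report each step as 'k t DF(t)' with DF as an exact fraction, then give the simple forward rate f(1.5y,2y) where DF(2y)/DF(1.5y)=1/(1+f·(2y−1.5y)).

step 1 [0.5y] swap r/2=11/239: DF=(1 − 11/239·(0))/(1+11/239) = 239/250 ≈ 0.956000
step 2 [1y] zero: DF = P = 373/400 ≈ 0.932500
step 3 [1.5y] zero: DF = P = 1857/2000 ≈ 0.928500
step 4 [2y] swap r/2=399/18686: DF=(1 − 399/18686·(0.956000+0.932500+0.928500))/(1+399/18686) = 4601/5000 ≈ 0.920200
step 5 [2.5y] swap r/2=1297/46075: DF=(1 − 1297/46075·(0.956000+0.932500+0.928500+0.920200))/(1+1297/46075) = 8703/10000 ≈ 0.870300
step 6 [3y] swap r/2=1566/54509: DF=(1 − 1566/54509·(0.956000+0.932500+0.928500+0.920200+0.870300))/(1+1566/54509) = 4217/5000 ≈ 0.843400

1 1/2 239/250
2 1 373/400
3 3/2 1857/2000
4 2 4601/5000
5 5/2 8703/10000
6 3 4217/5000
f(1.5y,2y) = ((1857/2000)/(4601/5000) − 1)/(1/2) = 83/4601 ≈ 1.8040%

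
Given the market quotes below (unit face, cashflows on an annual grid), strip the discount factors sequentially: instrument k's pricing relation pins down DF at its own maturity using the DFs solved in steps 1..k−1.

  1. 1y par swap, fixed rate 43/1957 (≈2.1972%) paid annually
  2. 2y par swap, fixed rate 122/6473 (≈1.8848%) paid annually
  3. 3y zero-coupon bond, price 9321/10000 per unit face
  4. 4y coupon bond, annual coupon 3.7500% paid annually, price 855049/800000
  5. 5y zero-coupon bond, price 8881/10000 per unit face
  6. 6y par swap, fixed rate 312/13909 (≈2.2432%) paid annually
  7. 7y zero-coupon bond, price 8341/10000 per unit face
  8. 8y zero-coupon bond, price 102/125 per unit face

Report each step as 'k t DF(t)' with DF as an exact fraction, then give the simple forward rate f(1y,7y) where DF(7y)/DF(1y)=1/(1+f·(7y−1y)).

step 1 [1y] swap r/1=43/1957: DF=(1 − 43/1957·(0))/(1+43/1957) = 1957/2000 ≈ 0.978500
step 2 [2y] swap r/1=122/6473: DF=(1 − 122/6473·(0.978500))/(1+122/6473) = 4817/5000 ≈ 0.963400
step 3 [3y] zero: DF = P = 9321/10000 ≈ 0.932100
step 4 [4y] bond c/1=3/80: DF=(855049/800000 − 3/80·(0.978500+0.963400+0.932100))/(1+3/80) = 9263/10000 ≈ 0.926300
step 5 [5y] zero: DF = P = 8881/10000 ≈ 0.888100
step 6 [6y] swap r/1=312/13909: DF=(1 − 312/13909·(0.978500+0.963400+0.932100+0.926300+0.888100))/(1+312/13909) = 547/625 ≈ 0.875200
step 7 [7y] zero: DF = P = 8341/10000 ≈ 0.834100
step 8 [8y] zero: DF = P = 102/125 ≈ 0.816000

1 1 1957/2000
2 2 4817/5000
3 3 9321/10000
4 4 9263/10000
5 5 8881/10000
6 6 547/625
7 7 8341/10000
8 8 102/125
f(1y,7y) = ((1957/2000)/(8341/10000) − 1)/(6) = 38/1317 ≈ 2.8853%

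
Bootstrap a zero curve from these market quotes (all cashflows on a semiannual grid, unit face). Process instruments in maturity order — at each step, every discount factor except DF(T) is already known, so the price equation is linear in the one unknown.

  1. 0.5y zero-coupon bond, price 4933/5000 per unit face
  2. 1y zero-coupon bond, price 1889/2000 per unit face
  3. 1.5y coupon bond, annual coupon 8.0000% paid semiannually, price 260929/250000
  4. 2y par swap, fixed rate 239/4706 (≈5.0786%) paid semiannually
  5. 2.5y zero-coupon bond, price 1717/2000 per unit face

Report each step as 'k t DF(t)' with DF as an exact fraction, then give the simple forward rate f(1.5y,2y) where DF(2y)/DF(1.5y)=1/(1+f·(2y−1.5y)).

step 1 [0.5y] zero: DF = P = 4933/5000 ≈ 0.986600
step 2 [1y] zero: DF = P = 1889/2000 ≈ 0.944500
step 3 [1.5y] bond c/2=1/25: DF=(260929/250000 − 1/25·(0.986600+0.944500))/(1+1/25) = 9293/10000 ≈ 0.929300
step 4 [2y] swap r/2=239/9412: DF=(1 − 239/9412·(0.986600+0.944500+0.929300))/(1+239/9412) = 2261/2500 ≈ 0.904400
step 5 [2.5y] zero: DF = P = 1717/2000 ≈ 0.858500

1 1/2 4933/5000
2 1 1889/2000
3 3/2 9293/10000
4 2 2261/2500
5 5/2 1717/2000
f(1.5y,2y) = ((9293/10000)/(2261/2500) − 1)/(1/2) = 249/4522 ≈ 5.5064%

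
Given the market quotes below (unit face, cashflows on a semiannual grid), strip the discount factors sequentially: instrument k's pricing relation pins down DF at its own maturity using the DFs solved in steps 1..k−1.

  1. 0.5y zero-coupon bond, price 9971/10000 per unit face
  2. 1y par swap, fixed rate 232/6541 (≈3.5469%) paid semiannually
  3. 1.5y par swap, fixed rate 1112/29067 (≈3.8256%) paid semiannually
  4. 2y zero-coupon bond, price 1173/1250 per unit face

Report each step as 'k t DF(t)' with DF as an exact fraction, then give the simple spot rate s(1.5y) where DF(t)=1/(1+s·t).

1 1/2 9971/10000
2 1 2413/2500
3 3/2 2361/2500
4 2 1173/1250
s(1.5y) = (1/(2361/2500) − 1)/(3/2) = 278/7083 ≈ 3.9249%

step 1 [0.5y] zero: DF = P = 9971/10000 ≈ 0.997100
step 2 [1y] swap r/2=116/6541: DF=(1 − 116/6541·(0.997100))/(1+116/6541) = 2413/2500 ≈ 0.965200
step 3 [1.5y] swap r/2=556/29067: DF=(1 − 556/29067·(0.997100+0.965200))/(1+556/29067) = 2361/2500 ≈ 0.944400
step 4 [2y] zero: DF = P = 1173/1250 ≈ 0.938400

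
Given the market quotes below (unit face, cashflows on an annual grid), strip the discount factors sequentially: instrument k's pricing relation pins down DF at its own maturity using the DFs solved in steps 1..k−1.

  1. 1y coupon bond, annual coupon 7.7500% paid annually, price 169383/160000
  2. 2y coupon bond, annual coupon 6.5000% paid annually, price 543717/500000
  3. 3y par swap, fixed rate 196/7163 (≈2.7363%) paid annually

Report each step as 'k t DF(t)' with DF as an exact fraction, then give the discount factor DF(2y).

1 1 393/400
2 2 9611/10000
3 3 576/625
DF(2y) = 9611/10000 ≈ 0.961100

step 1 [1y] bond c/1=31/400: DF=(169383/160000 − 31/400·(0))/(1+31/400) = 393/400 ≈ 0.982500
step 2 [2y] bond c/1=13/200: DF=(543717/500000 − 13/200·(0.982500))/(1+13/200) = 9611/10000 ≈ 0.961100
step 3 [3y] swap r/1=196/7163: DF=(1 − 196/7163·(0.982500+0.961100))/(1+196/7163) = 576/625 ≈ 0.921600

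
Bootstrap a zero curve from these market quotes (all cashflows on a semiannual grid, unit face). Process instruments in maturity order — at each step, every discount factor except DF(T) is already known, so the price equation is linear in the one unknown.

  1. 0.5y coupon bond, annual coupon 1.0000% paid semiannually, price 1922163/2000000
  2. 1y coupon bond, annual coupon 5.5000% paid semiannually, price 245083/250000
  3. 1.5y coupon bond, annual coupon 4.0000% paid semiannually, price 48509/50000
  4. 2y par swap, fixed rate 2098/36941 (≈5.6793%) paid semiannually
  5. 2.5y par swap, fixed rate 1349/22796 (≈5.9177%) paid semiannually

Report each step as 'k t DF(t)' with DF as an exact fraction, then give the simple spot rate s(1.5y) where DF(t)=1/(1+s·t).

step 1 [0.5y] bond c/2=1/200: DF=(1922163/2000000 − 1/200·(0))/(1+1/200) = 9563/10000 ≈ 0.956300
step 2 [1y] bond c/2=11/400: DF=(245083/250000 − 11/400·(0.956300))/(1+11/400) = 1857/2000 ≈ 0.928500
step 3 [1.5y] bond c/2=1/50: DF=(48509/50000 − 1/50·(0.956300+0.928500))/(1+1/50) = 4571/5000 ≈ 0.914200
step 4 [2y] swap r/2=1049/36941: DF=(1 − 1049/36941·(0.956300+0.928500+0.914200))/(1+1049/36941) = 8951/10000 ≈ 0.895100
step 5 [2.5y] swap r/2=1349/45592: DF=(1 − 1349/45592·(0.956300+0.928500+0.914200+0.895100))/(1+1349/45592) = 8651/10000 ≈ 0.865100

1 1/2 9563/10000
2 1 1857/2000
3 3/2 4571/5000
4 2 8951/10000
5 5/2 8651/10000
s(1.5y) = (1/(4571/5000) − 1)/(3/2) = 286/4571 ≈ 6.2568%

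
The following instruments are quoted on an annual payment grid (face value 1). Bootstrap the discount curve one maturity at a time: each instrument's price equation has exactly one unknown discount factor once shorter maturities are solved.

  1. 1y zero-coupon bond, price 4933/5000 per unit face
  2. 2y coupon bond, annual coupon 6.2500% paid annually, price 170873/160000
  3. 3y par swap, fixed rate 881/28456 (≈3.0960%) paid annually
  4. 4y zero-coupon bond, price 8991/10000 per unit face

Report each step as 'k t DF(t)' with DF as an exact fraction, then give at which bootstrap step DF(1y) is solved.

1 1 4933/5000
2 2 9471/10000
3 3 9119/10000
4 4 8991/10000
DF(1y) is solved at step 1

step 1 [1y] zero: DF = P = 4933/5000 ≈ 0.986600
step 2 [2y] bond c/1=1/16: DF=(170873/160000 − 1/16·(0.986600))/(1+1/16) = 9471/10000 ≈ 0.947100
step 3 [3y] swap r/1=881/28456: DF=(1 − 881/28456·(0.986600+0.947100))/(1+881/28456) = 9119/10000 ≈ 0.911900
step 4 [4y] zero: DF = P = 8991/10000 ≈ 0.899100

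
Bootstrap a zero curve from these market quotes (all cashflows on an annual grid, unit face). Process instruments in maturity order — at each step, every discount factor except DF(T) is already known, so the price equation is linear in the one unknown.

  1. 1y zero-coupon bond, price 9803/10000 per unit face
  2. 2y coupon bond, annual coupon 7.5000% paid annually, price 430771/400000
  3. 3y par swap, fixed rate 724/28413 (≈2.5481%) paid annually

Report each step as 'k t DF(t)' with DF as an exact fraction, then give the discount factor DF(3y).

1 1 9803/10000
2 2 4667/5000
3 3 2319/2500
DF(3y) = 2319/2500 ≈ 0.927600

step 1 [1y] zero: DF = P = 9803/10000 ≈ 0.980300
step 2 [2y] bond c/1=3/40: DF=(430771/400000 − 3/40·(0.980300))/(1+3/40) = 4667/5000 ≈ 0.933400
step 3 [3y] swap r/1=724/28413: DF=(1 − 724/28413·(0.980300+0.933400))/(1+724/28413) = 2319/2500 ≈ 0.927600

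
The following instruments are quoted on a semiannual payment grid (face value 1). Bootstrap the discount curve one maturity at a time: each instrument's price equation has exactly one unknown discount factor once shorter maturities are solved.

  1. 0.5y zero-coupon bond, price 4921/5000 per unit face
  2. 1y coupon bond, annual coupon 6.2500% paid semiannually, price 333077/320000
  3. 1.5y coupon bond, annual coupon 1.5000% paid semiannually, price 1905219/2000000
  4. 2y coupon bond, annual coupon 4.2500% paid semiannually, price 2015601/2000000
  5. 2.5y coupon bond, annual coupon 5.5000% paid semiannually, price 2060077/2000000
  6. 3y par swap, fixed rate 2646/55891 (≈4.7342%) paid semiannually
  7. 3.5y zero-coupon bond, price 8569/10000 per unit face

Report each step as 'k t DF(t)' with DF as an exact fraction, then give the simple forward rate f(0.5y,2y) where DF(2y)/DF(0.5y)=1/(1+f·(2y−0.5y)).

1 1/2 4921/5000
2 1 1959/2000
3 3/2 9309/10000
4 2 4633/5000
5 5/2 4501/5000
6 3 8677/10000
7 7/2 8569/10000
f(0.5y,2y) = ((4921/5000)/(4633/5000) − 1)/(3/2) = 192/4633 ≈ 4.1442%

step 1 [0.5y] zero: DF = P = 4921/5000 ≈ 0.984200
step 2 [1y] bond c/2=1/32: DF=(333077/320000 − 1/32·(0.984200))/(1+1/32) = 1959/2000 ≈ 0.979500
step 3 [1.5y] bond c/2=3/400: DF=(1905219/2000000 − 3/400·(0.984200+0.979500))/(1+3/400) = 9309/10000 ≈ 0.930900
step 4 [2y] bond c/2=17/800: DF=(2015601/2000000 − 17/800·(0.984200+0.979500+0.930900))/(1+17/800) = 4633/5000 ≈ 0.926600
step 5 [2.5y] bond c/2=11/400: DF=(2060077/2000000 − 11/400·(0.984200+0.979500+0.930900+0.926600))/(1+11/400) = 4501/5000 ≈ 0.900200
step 6 [3y] swap r/2=1323/55891: DF=(1 − 1323/55891·(0.984200+0.979500+0.930900+0.926600+0.900200))/(1+1323/55891) = 8677/10000 ≈ 0.867700
step 7 [3.5y] zero: DF = P = 8569/10000 ≈ 0.856900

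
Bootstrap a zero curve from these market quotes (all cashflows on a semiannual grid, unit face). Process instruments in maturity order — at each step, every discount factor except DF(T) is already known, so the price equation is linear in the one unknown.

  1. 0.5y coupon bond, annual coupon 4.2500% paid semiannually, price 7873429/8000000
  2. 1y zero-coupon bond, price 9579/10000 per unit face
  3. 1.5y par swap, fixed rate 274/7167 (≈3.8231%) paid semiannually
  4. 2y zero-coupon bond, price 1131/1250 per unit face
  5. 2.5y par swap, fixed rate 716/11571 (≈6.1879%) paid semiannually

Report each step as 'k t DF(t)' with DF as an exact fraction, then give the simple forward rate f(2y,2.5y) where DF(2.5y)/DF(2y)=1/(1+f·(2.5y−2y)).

step 1 [0.5y] bond c/2=17/800: DF=(7873429/8000000 − 17/800·(0))/(1+17/800) = 9637/10000 ≈ 0.963700
step 2 [1y] zero: DF = P = 9579/10000 ≈ 0.957900
step 3 [1.5y] swap r/2=137/7167: DF=(1 − 137/7167·(0.963700+0.957900))/(1+137/7167) = 2363/2500 ≈ 0.945200
step 4 [2y] zero: DF = P = 1131/1250 ≈ 0.904800
step 5 [2.5y] swap r/2=358/11571: DF=(1 − 358/11571·(0.963700+0.957900+0.945200+0.904800))/(1+358/11571) = 1071/1250 ≈ 0.856800

1 1/2 9637/10000
2 1 9579/10000
3 3/2 2363/2500
4 2 1131/1250
5 5/2 1071/1250
f(2y,2.5y) = ((1131/1250)/(1071/1250) − 1)/(1/2) = 40/357 ≈ 11.2045%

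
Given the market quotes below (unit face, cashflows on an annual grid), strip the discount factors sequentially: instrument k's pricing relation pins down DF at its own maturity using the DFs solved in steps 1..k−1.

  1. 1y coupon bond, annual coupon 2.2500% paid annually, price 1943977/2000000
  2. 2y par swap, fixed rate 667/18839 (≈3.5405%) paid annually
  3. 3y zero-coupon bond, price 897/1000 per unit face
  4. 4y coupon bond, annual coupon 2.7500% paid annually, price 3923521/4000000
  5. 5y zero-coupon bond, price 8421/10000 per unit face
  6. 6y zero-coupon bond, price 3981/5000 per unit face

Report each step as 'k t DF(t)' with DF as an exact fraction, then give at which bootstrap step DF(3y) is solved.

step 1 [1y] bond c/1=9/400: DF=(1943977/2000000 − 9/400·(0))/(1+9/400) = 4753/5000 ≈ 0.950600
step 2 [2y] swap r/1=667/18839: DF=(1 − 667/18839·(0.950600))/(1+667/18839) = 9333/10000 ≈ 0.933300
step 3 [3y] zero: DF = P = 897/1000 ≈ 0.897000
step 4 [4y] bond c/1=11/400: DF=(3923521/4000000 − 11/400·(0.950600+0.933300+0.897000))/(1+11/400) = 4401/5000 ≈ 0.880200
step 5 [5y] zero: DF = P = 8421/10000 ≈ 0.842100
step 6 [6y] zero: DF = P = 3981/5000 ≈ 0.796200

1 1 4753/5000
2 2 9333/10000
3 3 897/1000
4 4 4401/5000
5 5 8421/10000
6 6 3981/5000
DF(3y) is solved at step 3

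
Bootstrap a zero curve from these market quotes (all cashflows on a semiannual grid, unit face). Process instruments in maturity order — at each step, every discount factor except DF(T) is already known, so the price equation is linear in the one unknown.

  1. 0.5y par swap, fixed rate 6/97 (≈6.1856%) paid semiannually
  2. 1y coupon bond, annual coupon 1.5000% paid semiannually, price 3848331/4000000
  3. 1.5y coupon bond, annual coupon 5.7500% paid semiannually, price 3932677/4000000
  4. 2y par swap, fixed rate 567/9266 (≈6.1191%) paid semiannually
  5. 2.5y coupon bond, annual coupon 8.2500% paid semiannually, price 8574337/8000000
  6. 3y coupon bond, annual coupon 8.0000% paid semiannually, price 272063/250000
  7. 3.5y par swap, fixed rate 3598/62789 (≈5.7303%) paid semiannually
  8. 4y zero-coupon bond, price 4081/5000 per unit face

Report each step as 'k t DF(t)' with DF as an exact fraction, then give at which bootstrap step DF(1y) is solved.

step 1 [0.5y] swap r/2=3/97: DF=(1 − 3/97·(0))/(1+3/97) = 97/100 ≈ 0.970000
step 2 [1y] bond c/2=3/400: DF=(3848331/4000000 − 3/400·(0.970000))/(1+3/400) = 9477/10000 ≈ 0.947700
step 3 [1.5y] bond c/2=23/800: DF=(3932677/4000000 − 23/800·(0.970000+0.947700))/(1+23/800) = 9021/10000 ≈ 0.902100
step 4 [2y] swap r/2=567/18532: DF=(1 − 567/18532·(0.970000+0.947700+0.902100))/(1+567/18532) = 4433/5000 ≈ 0.886600
step 5 [2.5y] bond c/2=33/800: DF=(8574337/8000000 − 33/800·(0.970000+0.947700+0.902100+0.886600))/(1+33/800) = 353/400 ≈ 0.882500
step 6 [3y] bond c/2=1/25: DF=(272063/250000 − 1/25·(0.970000+0.947700+0.902100+0.886600+0.882500))/(1+1/25) = 8699/10000 ≈ 0.869900
step 7 [3.5y] swap r/2=1799/62789: DF=(1 − 1799/62789·(0.970000+0.947700+0.902100+0.886600+0.882500+0.869900))/(1+1799/62789) = 8201/10000 ≈ 0.820100
step 8 [4y] zero: DF = P = 4081/5000 ≈ 0.816200

1 1/2 97/100
2 1 9477/10000
3 3/2 9021/10000
4 2 4433/5000
5 5/2 353/400
6 3 8699/10000
7 7/2 8201/10000
8 4 4081/5000
DF(1y) is solved at step 2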